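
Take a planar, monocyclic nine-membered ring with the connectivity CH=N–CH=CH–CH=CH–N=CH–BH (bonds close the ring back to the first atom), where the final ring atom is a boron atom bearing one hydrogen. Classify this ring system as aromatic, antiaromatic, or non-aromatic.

Every ring atom contributes a p orbital perpendicular to the ring (the double-bond atoms are sp², each contributing one p electron; each =N– nitrogen is pyridine-type (lone pair in the sp² plane, one electron in the p orbital); the boron has an empty p orbital), so the π system is cyclic and fully conjugated.
Tallying contributions gives 4 × 2 = 8 from the double-bond units + 0 from the BH atom = 8.
8 = 4(2); a planar, fully conjugated 4n system is antiaromatic.

Antiaromatic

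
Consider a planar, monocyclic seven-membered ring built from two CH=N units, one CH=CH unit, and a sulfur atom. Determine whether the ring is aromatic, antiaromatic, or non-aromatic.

Antiaromatic

Check conjugation: every atom in a ring double bond is sp² and brings one electron to the p orbital; the doubly-bonded nitrogens are pyridine-type — their lone pairs lie in the ring plane, leaving one electron in the p orbital; the sulfur donates one lone pair from its p orbital — every position has a p orbital, so the cyclic π system is continuous.
Tallying contributions gives 3 × 2 = 6 from the double-bond units + 2 from the S atom = 8.
8 = 4(2); a planar, fully conjugated 4n system is antiaromatic.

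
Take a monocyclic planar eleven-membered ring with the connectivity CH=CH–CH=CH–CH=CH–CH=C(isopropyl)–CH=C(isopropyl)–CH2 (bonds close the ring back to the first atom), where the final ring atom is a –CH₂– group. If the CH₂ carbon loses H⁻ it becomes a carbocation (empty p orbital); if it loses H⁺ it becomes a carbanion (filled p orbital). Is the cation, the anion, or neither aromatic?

The cation

Once that carbon is sp², every ring atom has a p orbital and both ions are fully conjugated.
Cation: 5 × 2 + 0 = 10 π electrons → 4(2)+2, aromatic.
Anion: 5 × 2 + 2 = 12 π electrons → 4(3), antiaromatic.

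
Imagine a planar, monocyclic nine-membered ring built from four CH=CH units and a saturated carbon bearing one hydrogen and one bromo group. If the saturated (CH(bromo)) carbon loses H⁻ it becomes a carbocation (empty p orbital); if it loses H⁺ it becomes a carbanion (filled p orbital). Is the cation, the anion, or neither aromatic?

The anion

Once that carbon is sp², every ring atom has a p orbital and both ions are fully conjugated.
Cation: 4 × 2 + 0 = 8 π electrons → 4(2), antiaromatic.
Anion: 4 × 2 + 2 = 10 π electrons → 4(2)+2, aromatic.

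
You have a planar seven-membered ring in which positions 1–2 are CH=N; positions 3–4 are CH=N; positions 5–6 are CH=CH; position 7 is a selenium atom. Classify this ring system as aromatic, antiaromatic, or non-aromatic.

All ring atoms are sp² and supply a p orbital to the ring (the double-bond atoms are sp², each contributing one p electron; each =N– nitrogen is pyridine-type (lone pair in the sp² plane, one electron in the p orbital); the selenium donates one lone pair from its p orbital); the conjugation is uninterrupted.
Adding the contributions, 3 × 2 = 6 from the double-bond units + 2 from the Se atom = 8.
A 4n π count (8, n = 2) in a planar conjugated ring means antiaromatic.

Antiaromatic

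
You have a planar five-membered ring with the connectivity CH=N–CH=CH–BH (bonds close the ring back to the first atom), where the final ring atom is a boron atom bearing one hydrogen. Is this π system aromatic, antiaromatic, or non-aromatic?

Antiaromatic

Every ring atom contributes a p orbital perpendicular to the ring (the double-bond atoms are sp², each contributing one p electron; each =N– nitrogen is pyridine-type (lone pair in the sp² plane, one electron in the p orbital); the boron has an empty p orbital), so the π system is cyclic and fully conjugated.
Counting π electrons: 2 × 2 = 4 from the double-bond units + 0 from the BH atom = 4.
4 is a 4n count (n = 1), so the planar conjugated ring is antiaromatic.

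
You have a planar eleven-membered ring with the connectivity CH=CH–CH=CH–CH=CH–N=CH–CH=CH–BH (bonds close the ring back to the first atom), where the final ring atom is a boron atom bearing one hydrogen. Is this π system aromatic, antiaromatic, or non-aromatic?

Aromatic

Check conjugation: each doubly-bonded ring atom is sp² with one p-orbital electron; each =N– nitrogen is pyridine-type (lone pair in the sp² plane, one electron in the p orbital); the boron has an empty p orbital — every position has a p orbital, so the cyclic π system is continuous.
Adding the contributions, 5 × 2 = 10 from the double-bond units + 0 from the BH atom = 10.
That gives a 4n+2 count (10, n = 2).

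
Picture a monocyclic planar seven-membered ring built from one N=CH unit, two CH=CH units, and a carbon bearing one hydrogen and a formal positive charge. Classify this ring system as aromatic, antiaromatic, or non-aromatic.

All ring atoms are sp² and supply a p orbital to the ring (the double-bond atoms are sp², each contributing one p electron; each =N– nitrogen is pyridine-type (lone pair in the sp² plane, one electron in the p orbital); the carbocation has an empty p orbital); the conjugation is uninterrupted.
Adding the contributions, 3 × 2 = 6 from the double-bond units + 0 from the CH(+) atom = 6.
Since 6 = 4·1 + 2, the ring meets the 4n+2 criterion.

Aromatic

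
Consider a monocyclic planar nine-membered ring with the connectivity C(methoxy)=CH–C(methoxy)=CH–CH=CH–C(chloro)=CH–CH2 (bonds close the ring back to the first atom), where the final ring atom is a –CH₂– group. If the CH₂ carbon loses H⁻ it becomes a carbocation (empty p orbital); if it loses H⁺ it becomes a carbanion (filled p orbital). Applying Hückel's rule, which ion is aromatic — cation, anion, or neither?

Both ions have a continuous loop of p orbitals — each ring atom is sp².
Cation: 4 × 2 + 0 = 8 π electrons → 4(2), antiaromatic.
Anion: 4 × 2 + 2 = 10 π electrons → 4(2)+2, aromatic.

The anion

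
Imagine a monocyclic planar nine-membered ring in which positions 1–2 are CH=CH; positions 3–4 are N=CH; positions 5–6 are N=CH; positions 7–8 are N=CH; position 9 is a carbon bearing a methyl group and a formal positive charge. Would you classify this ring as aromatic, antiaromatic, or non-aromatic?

Antiaromatic

Every ring atom contributes a p orbital perpendicular to the ring (every atom in a ring double bond is sp² and brings one electron to the p orbital; each sp² =N– keeps its lone pair in-plane and puts one electron into the π system; the carbocation has an empty p orbital), so the π system is cyclic and fully conjugated.
Tallying contributions gives 4 × 2 = 8 from the double-bond units + 0 from the C(methyl)(+) atom = 8.
A 4n π count (8, n = 2) in a planar conjugated ring means antiaromatic.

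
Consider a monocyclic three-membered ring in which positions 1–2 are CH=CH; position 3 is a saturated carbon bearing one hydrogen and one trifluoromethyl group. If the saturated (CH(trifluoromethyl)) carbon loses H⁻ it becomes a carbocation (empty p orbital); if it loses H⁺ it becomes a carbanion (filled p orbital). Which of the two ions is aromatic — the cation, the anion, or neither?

In either ion the ring is fully conjugated: every atom, including the new sp² carbon, supplies a p orbital.
Cation: 1 × 2 + 0 = 2 π electrons → 4(0)+2, aromatic.
Anion: 1 × 2 + 2 = 4 π electrons → 4(1), antiaromatic.

The cation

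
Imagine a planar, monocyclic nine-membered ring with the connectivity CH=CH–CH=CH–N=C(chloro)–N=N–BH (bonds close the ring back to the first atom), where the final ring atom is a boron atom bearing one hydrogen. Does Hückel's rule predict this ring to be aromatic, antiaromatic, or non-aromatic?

Antiaromatic

Check conjugation: each doubly-bonded ring atom is sp² with one p-orbital electron; each =N– nitrogen is pyridine-type (lone pair in the sp² plane, one electron in the p orbital); the boron has an empty p orbital — every position has a p orbital, so the cyclic π system is continuous.
Adding the contributions, 4 × 2 = 8 from the double-bond units + 0 from the BH atom = 8.
A 4n π count (8, n = 2) in a planar conjugated ring means antiaromatic.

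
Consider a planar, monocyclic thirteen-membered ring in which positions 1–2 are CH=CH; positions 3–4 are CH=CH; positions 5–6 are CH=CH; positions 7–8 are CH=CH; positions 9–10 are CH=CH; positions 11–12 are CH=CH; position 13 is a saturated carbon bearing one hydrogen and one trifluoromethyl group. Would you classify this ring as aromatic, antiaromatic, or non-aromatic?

At the CH(trifluoromethyl) position, that saturated carbon is sp³ and has no p orbital in the ring π system; the ring's p-orbital overlap is broken there.
A ring that is not fully conjugated cannot be aromatic or antiaromatic regardless of its π-electron count.

Non-aromatic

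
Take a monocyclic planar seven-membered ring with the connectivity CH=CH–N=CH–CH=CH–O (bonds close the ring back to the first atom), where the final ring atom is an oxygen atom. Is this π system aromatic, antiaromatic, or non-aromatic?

All ring atoms are sp² and supply a p orbital to the ring (each doubly-bonded ring atom is sp² with one p-orbital electron; each =N– nitrogen is pyridine-type (lone pair in the sp² plane, one electron in the p orbital); the oxygen donates one lone pair from its p orbital); the conjugation is uninterrupted.
π-electron count: 3 × 2 = 6 from the double-bond units + 2 from the O atom = 8.
8 = 4(2); a planar, fully conjugated 4n system is antiaromatic.

Antiaromatic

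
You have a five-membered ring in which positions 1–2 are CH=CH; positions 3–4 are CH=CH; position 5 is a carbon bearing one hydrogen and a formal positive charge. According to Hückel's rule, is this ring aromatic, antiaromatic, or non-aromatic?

All ring atoms are sp² and supply a p orbital to the ring (the double-bond atoms are sp², each contributing one p electron; the carbocation has an empty p orbital); the conjugation is uninterrupted.
Counting π electrons: 2 × 2 = 4 from the double-bond units + 0 from the CH(+) atom = 4.
A 4n π count (4, n = 1) in a planar conjugated ring means antiaromatic.
(The species described is the cyclopentadienyl cation.)

Antiaromatic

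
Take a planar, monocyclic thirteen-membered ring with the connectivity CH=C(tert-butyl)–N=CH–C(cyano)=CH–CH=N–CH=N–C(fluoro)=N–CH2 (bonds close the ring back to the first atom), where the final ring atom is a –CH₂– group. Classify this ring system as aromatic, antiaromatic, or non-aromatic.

Non-aromatic

Because the tetrahedral CH₂ carbon is sp³ and has no p orbital in the ring π system at the CH2 position, the π system cannot extend all the way around the ring.
Without a continuous loop of overlapping p orbitals the Hückel electron count never comes into play.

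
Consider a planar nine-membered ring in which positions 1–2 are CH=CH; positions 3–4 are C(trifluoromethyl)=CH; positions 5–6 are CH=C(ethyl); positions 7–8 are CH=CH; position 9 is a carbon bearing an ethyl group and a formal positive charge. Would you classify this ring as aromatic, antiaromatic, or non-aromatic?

Every ring atom contributes a p orbital perpendicular to the ring (the double-bond atoms are sp², each contributing one p electron; the carbocation has an empty p orbital), so the π system is cyclic and fully conjugated.
π-electron count: 4 × 2 = 8 from the double-bond units + 0 from the C(ethyl)(+) atom = 8.
A 4n π count (8, n = 2) in a planar conjugated ring means antiaromatic.

Antiaromatic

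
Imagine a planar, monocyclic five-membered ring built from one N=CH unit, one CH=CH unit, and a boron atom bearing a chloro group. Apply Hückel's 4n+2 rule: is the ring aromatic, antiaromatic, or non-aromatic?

Check conjugation: each doubly-bonded ring atom is sp² with one p-orbital electron; each sp² =N– keeps its lone pair in-plane and puts one electron into the π system; the boron has an empty p orbital — every position has a p orbital, so the cyclic π system is continuous.
Adding the contributions, 2 × 2 = 4 from the double-bond units + 0 from the B(chloro) atom = 4.
With 4 = 4·1 π electrons, Hückel's rule classifies the planar ring as antiaromatic.

Antiaromatic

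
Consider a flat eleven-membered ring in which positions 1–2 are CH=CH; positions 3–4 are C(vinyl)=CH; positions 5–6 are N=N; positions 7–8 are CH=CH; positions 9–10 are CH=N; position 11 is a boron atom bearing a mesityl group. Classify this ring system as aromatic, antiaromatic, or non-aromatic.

Aromatic

Every ring atom contributes a p orbital perpendicular to the ring (every atom in a ring double bond is sp² and brings one electron to the p orbital; each =N– nitrogen is pyridine-type (lone pair in the sp² plane, one electron in the p orbital); the boron has an empty p orbital), so the π system is cyclic and fully conjugated.
π-electron count: 5 × 2 = 10 from the double-bond units + 0 from the B(mesityl) atom = 10.
That gives a 4n+2 count (10, n = 2).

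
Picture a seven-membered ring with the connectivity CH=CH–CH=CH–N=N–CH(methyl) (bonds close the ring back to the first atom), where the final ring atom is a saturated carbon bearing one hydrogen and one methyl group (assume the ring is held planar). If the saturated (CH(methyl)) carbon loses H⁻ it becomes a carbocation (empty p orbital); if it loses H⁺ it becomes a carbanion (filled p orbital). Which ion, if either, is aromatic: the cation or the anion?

In either ion the ring is fully conjugated: every atom, including the new sp² carbon, supplies a p orbital.
Cation: 3 × 2 + 0 = 6 π electrons → 4(1)+2, aromatic.
Anion: 3 × 2 + 2 = 8 π electrons → 4(2), antiaromatic.

The cation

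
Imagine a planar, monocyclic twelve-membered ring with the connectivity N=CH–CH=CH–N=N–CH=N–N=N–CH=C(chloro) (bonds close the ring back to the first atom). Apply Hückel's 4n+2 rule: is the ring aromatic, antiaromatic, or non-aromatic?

Check conjugation: the double-bond atoms are sp², each contributing one p electron; each =N– nitrogen is pyridine-type (lone pair in the sp² plane, one electron in the p orbital) — every position has a p orbital, so the cyclic π system is continuous.
Tallying contributions gives 6 × 2 = 12 from the 6 double-bond units.
With 12 = 4·3 π electrons, Hückel's rule classifies the planar ring as antiaromatic.

Antiaromatic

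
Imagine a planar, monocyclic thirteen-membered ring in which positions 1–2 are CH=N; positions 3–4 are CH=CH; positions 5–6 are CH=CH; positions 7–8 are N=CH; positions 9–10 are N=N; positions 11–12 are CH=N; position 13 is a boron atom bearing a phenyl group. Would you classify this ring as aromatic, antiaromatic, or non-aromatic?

Antiaromatic

All ring atoms are sp² and supply a p orbital to the ring (the double-bond atoms are sp², each contributing one p electron; each =N– nitrogen is pyridine-type (lone pair in the sp² plane, one electron in the p orbital); the boron has an empty p orbital); the conjugation is uninterrupted.
Tallying contributions gives 6 × 2 = 12 from the double-bond units + 0 from the B(phenyl) atom = 12.
A 4n π count (12, n = 3) in a planar conjugated ring means antiaromatic.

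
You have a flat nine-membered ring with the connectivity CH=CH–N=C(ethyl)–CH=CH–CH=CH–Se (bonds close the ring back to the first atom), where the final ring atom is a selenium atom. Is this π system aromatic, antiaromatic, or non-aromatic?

Aromatic

Every ring atom contributes a p orbital perpendicular to the ring (every atom in a ring double bond is sp² and brings one electron to the p orbital; the doubly-bonded nitrogens are pyridine-type — their lone pairs lie in the ring plane, leaving one electron in the p orbital; the selenium donates one lone pair from its p orbital), so the π system is cyclic and fully conjugated.
π-electron count: 4 × 2 = 8 from the double-bond units + 2 from the Se atom = 10.
That gives a 4n+2 count (10, n = 2).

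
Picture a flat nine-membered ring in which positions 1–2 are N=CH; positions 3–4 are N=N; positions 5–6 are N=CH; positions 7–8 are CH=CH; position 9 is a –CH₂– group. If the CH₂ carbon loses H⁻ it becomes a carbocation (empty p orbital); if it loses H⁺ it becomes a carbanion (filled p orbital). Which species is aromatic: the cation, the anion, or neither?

In either ion the ring is fully conjugated: every atom, including the new sp² carbon, supplies a p orbital.
Cation: 4 × 2 + 0 = 8 π electrons → 4(2), antiaromatic.
Anion: 4 × 2 + 2 = 10 π electrons → 4(2)+2, aromatic.

The anion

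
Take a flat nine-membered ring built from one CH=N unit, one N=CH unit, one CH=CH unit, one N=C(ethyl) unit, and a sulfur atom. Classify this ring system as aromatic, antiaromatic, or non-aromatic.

Aromatic

Every ring atom contributes a p orbital perpendicular to the ring (every atom in a ring double bond is sp² and brings one electron to the p orbital; each =N– nitrogen is pyridine-type (lone pair in the sp² plane, one electron in the p orbital); the sulfur donates one lone pair from its p orbital), so the π system is cyclic and fully conjugated.
Tallying contributions gives 4 × 2 = 8 from the double-bond units + 2 from the S atom = 10.
10 = 4(2) + 2, which satisfies Hückel's 4n+2 rule.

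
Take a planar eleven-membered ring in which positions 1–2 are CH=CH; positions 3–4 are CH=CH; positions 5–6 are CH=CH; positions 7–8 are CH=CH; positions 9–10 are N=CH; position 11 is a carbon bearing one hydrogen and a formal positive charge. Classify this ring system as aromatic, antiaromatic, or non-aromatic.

Aromatic

Every ring atom contributes a p orbital perpendicular to the ring (each doubly-bonded ring atom is sp² with one p-orbital electron; each sp² =N– keeps its lone pair in-plane and puts one electron into the π system; the carbocation has an empty p orbital), so the π system is cyclic and fully conjugated.
π-electron count: 5 × 2 = 10 from the double-bond units + 0 from the CH(+) atom = 10.
That gives a 4n+2 count (10, n = 2).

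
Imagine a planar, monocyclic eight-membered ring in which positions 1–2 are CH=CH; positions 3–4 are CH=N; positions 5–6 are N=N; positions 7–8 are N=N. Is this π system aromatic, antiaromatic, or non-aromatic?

Check conjugation: the double-bond atoms are sp², each contributing one p electron; each =N– nitrogen is pyridine-type (lone pair in the sp² plane, one electron in the p orbital) — every position has a p orbital, so the cyclic π system is continuous.
Tallying contributions gives 4 × 2 = 8 from the 4 double-bond units.
With 8 = 4·2 π electrons, Hückel's rule classifies the planar ring as antiaromatic.

Antiaromatic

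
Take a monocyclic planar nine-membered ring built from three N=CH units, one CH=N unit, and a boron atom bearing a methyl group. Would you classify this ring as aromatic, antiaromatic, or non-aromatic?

Antiaromatic

Every ring atom contributes a p orbital perpendicular to the ring (each doubly-bonded ring atom is sp² with one p-orbital electron; each =N– nitrogen is pyridine-type (lone pair in the sp² plane, one electron in the p orbital); the boron has an empty p orbital), so the π system is cyclic and fully conjugated.
Adding the contributions, 4 × 2 = 8 from the double-bond units + 0 from the B(methyl) atom = 8.
A 4n π count (8, n = 2) in a planar conjugated ring means antiaromatic.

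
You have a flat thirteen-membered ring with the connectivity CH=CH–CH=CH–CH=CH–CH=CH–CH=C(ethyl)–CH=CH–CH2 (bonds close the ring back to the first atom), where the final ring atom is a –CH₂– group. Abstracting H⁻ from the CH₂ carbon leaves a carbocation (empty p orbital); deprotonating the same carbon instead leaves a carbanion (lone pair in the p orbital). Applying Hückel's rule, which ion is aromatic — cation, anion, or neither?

In both ions every ring atom is sp² and contributes a p orbital, so both rings are fully conjugated.
Cation: 6 × 2 + 0 = 12 π electrons → 4(3), antiaromatic.
Anion: 6 × 2 + 2 = 14 π electrons → 4(3)+2, aromatic.

The anion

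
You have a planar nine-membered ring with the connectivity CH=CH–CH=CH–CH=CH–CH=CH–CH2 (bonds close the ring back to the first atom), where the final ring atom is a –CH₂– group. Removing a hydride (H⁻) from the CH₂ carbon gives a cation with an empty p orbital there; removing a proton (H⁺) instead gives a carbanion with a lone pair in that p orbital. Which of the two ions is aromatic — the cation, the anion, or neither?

Once that carbon is sp², every ring atom has a p orbital and both ions are fully conjugated.
Cation: 4 × 2 + 0 = 8 π electrons → 4(2), antiaromatic.
Anion: 4 × 2 + 2 = 10 π electrons → 4(2)+2, aromatic.

The anion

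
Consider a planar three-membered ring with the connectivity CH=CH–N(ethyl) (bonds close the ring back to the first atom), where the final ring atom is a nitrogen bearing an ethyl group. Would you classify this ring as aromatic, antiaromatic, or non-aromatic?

Antiaromatic

Check conjugation: the double-bond atoms are sp², each contributing one p electron; the pyrrole-type nitrogen donates its lone pair from the p orbital — every position has a p orbital, so the cyclic π system is continuous.
Counting π electrons: 1 × 2 = 2 from the double-bond unit + 2 from the N(ethyl) atom = 4.
4 is a 4n count (n = 1), so the planar conjugated ring is antiaromatic.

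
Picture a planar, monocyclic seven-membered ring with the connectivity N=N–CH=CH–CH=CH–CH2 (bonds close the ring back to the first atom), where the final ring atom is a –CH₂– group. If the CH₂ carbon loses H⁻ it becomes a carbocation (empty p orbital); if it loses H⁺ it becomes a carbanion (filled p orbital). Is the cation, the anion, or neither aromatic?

The cation

In either ion the ring is fully conjugated: every atom, including the new sp² carbon, supplies a p orbital.
Cation: 3 × 2 + 0 = 6 π electrons → 4(1)+2, aromatic.
Anion: 3 × 2 + 2 = 8 π electrons → 4(2), antiaromatic.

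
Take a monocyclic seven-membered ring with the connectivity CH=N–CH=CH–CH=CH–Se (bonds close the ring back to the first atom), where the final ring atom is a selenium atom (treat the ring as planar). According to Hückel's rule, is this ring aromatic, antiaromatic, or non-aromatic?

All ring atoms are sp² and supply a p orbital to the ring (the double-bond atoms are sp², each contributing one p electron; the doubly-bonded nitrogens are pyridine-type — their lone pairs lie in the ring plane, leaving one electron in the p orbital; the selenium donates one lone pair from its p orbital); the conjugation is uninterrupted.
Adding the contributions, 3 × 2 = 6 from the double-bond units + 2 from the Se atom = 8.
A 4n π count (8, n = 2) in a planar conjugated ring means antiaromatic.

Antiaromatic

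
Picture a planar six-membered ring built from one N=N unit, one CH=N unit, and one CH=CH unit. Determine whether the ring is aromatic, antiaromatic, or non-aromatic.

All ring atoms are sp² and supply a p orbital to the ring (each doubly-bonded ring atom is sp² with one p-orbital electron; the doubly-bonded nitrogens are pyridine-type — their lone pairs lie in the ring plane, leaving one electron in the p orbital); the conjugation is uninterrupted.
π-electron count: 3 × 2 = 6 from the 3 double-bond units.
6 = 4(1) + 2, which satisfies Hückel's 4n+2 rule.

Aromatic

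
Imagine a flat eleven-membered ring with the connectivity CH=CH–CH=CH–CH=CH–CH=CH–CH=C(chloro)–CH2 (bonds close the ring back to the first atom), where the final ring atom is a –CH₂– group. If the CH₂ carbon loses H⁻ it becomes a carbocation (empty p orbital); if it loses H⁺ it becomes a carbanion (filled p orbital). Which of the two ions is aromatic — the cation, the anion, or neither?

The cation

Once that carbon is sp², every ring atom has a p orbital and both ions are fully conjugated.
Cation: 5 × 2 + 0 = 10 π electrons → 4(2)+2, aromatic.
Anion: 5 × 2 + 2 = 12 π electrons → 4(3), antiaromatic.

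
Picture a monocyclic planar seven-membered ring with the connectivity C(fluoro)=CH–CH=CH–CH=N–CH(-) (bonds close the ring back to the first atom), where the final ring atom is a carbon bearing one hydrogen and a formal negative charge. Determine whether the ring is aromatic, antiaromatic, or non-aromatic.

All ring atoms are sp² and supply a p orbital to the ring (each doubly-bonded ring atom is sp² with one p-orbital electron; the doubly-bonded nitrogens are pyridine-type — their lone pairs lie in the ring plane, leaving one electron in the p orbital; the carbanion's lone pair occupies the p orbital); the conjugation is uninterrupted.
Adding the contributions, 3 × 2 = 6 from the double-bond units + 2 from the CH(-) atom = 8.
8 is a 4n count (n = 2), so the planar conjugated ring is antiaromatic.

Antiaromatic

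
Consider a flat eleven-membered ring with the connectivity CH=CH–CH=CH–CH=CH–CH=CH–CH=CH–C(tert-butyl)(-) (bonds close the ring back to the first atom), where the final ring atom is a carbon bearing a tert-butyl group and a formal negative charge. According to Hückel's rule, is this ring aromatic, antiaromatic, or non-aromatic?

Every ring atom contributes a p orbital perpendicular to the ring (the double-bond atoms are sp², each contributing one p electron; the carbanion's lone pair occupies the p orbital), so the π system is cyclic and fully conjugated.
Tallying contributions gives 5 × 2 = 10 from the double-bond units + 2 from the C(tert-butyl)(-) atom = 12.
A 4n π count (12, n = 3) in a planar conjugated ring means antiaromatic.

Antiaromatic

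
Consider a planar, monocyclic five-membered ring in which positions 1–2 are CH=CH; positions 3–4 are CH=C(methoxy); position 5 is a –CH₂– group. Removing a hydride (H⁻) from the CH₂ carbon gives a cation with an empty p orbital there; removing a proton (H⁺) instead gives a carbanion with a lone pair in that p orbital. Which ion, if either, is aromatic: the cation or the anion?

In either ion the ring is fully conjugated: every atom, including the new sp² carbon, supplies a p orbital.
Cation: 2 × 2 + 0 = 4 π electrons → 4(1), antiaromatic.
Anion: 2 × 2 + 2 = 6 π electrons → 4(1)+2, aromatic.

The anion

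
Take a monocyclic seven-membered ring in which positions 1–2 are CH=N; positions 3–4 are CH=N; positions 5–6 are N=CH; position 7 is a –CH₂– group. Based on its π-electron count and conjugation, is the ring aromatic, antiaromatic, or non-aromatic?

Non-aromatic

The CH2 position has four σ bonds — the tetrahedral CH₂ carbon is sp³ and has no p orbital in the ring π system — so the cyclic conjugation is interrupted.
A ring that is not fully conjugated cannot be aromatic or antiaromatic regardless of its π-electron count.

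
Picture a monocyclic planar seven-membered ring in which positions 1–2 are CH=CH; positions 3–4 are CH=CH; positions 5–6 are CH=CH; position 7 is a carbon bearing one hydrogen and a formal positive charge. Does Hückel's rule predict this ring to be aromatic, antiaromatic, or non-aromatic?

Aromatic

Every ring atom contributes a p orbital perpendicular to the ring (every atom in a ring double bond is sp² and brings one electron to the p orbital; the carbocation has an empty p orbital), so the π system is cyclic and fully conjugated.
Counting π electrons: 3 × 2 = 6 from the double-bond units + 0 from the CH(+) atom = 6.
With 6 π electrons (n = 1), the Hückel 4n+2 condition holds.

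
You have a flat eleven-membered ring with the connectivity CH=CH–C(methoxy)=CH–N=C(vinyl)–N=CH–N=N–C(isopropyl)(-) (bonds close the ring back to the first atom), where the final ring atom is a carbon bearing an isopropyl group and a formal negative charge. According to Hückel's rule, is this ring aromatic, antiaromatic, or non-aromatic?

Antiaromatic

Check conjugation: the double-bond atoms are sp², each contributing one p electron; each sp² =N– keeps its lone pair in-plane and puts one electron into the π system; the carbanion's lone pair occupies the p orbital — every position has a p orbital, so the cyclic π system is continuous.
Tallying contributions gives 5 × 2 = 10 from the double-bond units + 2 from the C(isopropyl)(-) atom = 12.
With 12 = 4·3 π electrons, Hückel's rule classifies the planar ring as antiaromatic.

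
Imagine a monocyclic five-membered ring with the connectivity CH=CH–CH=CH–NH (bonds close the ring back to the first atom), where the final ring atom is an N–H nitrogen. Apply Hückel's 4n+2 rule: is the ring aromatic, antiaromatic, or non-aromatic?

The p orbitals form a continuous loop: the double-bond atoms are sp², each contributing one p electron; the pyrrole-type nitrogen donates its lone pair from the p orbital. The ring is fully conjugated.
π-electron count: 2 × 2 = 4 from the double-bond units + 2 from the NH atom = 6.
Since 6 = 4·1 + 2, the ring meets the 4n+2 criterion.
(This ring is pyrrole.)

Aromatic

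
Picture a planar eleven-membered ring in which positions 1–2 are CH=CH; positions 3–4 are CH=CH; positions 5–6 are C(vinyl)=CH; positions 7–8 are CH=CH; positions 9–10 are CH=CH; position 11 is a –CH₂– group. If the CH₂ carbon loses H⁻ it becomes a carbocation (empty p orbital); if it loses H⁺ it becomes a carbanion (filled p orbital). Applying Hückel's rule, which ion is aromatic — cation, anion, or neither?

Both ions have a continuous loop of p orbitals — each ring atom is sp².
Cation: 5 × 2 + 0 = 10 π electrons → 4(2)+2, aromatic.
Anion: 5 × 2 + 2 = 12 π electrons → 4(3), antiaromatic.

The cation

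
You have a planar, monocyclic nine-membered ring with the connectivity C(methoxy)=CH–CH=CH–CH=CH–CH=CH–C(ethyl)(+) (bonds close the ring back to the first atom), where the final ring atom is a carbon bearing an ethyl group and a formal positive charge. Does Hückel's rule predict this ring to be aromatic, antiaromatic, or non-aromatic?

All ring atoms are sp² and supply a p orbital to the ring (the double-bond atoms are sp², each contributing one p electron; the carbocation has an empty p orbital); the conjugation is uninterrupted.
Counting π electrons: 4 × 2 = 8 from the double-bond units + 0 from the C(ethyl)(+) atom = 8.
8 = 4(2); a planar, fully conjugated 4n system is antiaromatic.

Antiaromatic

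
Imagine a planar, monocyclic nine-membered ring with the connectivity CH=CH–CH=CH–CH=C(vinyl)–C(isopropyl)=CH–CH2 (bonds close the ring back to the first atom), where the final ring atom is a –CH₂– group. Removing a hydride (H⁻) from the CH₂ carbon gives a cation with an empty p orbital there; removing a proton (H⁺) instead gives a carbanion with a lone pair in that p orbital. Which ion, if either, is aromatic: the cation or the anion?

In either ion the ring is fully conjugated: every atom, including the new sp² carbon, supplies a p orbital.
Cation: 4 × 2 + 0 = 8 π electrons → 4(2), antiaromatic.
Anion: 4 × 2 + 2 = 10 π electrons → 4(2)+2, aromatic.

The anion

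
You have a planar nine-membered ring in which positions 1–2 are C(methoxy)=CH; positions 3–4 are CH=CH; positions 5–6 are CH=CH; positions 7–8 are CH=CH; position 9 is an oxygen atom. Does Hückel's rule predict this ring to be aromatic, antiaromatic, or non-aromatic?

The p orbitals form a continuous loop: every atom in a ring double bond is sp² and brings one electron to the p orbital; the oxygen donates one lone pair from its p orbital. The ring is fully conjugated.
Counting π electrons: 4 × 2 = 8 from the double-bond units + 2 from the O atom = 10.
Since 10 = 4·2 + 2, the ring meets the 4n+2 criterion.

Aromatic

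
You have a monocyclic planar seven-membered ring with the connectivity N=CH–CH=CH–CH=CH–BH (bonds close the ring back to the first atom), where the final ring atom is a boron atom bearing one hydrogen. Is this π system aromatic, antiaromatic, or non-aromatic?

Every ring atom contributes a p orbital perpendicular to the ring (every atom in a ring double bond is sp² and brings one electron to the p orbital; each =N– nitrogen is pyridine-type (lone pair in the sp² plane, one electron in the p orbital); the boron has an empty p orbital), so the π system is cyclic and fully conjugated.
Adding the contributions, 3 × 2 = 6 from the double-bond units + 0 from the BH atom = 6.
Since 6 = 4·1 + 2, the ring meets the 4n+2 criterion.

Aromatic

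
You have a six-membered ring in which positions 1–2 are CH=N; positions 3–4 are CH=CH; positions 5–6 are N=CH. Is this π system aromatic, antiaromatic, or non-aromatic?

Every ring atom contributes a p orbital perpendicular to the ring (the double-bond atoms are sp², each contributing one p electron; the doubly-bonded nitrogens are pyridine-type — their lone pairs lie in the ring plane, leaving one electron in the p orbital), so the π system is cyclic and fully conjugated.
Counting π electrons: 3 × 2 = 6 from the 3 double-bond units.
Since 6 = 4·1 + 2, the ring meets the 4n+2 criterion.

Aromatic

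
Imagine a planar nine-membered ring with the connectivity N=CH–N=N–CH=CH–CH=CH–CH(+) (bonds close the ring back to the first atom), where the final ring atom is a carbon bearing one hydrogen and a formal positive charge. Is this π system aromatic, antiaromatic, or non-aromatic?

All ring atoms are sp² and supply a p orbital to the ring (each doubly-bonded ring atom is sp² with one p-orbital electron; each sp² =N– keeps its lone pair in-plane and puts one electron into the π system; the carbocation has an empty p orbital); the conjugation is uninterrupted.
Counting π electrons: 4 × 2 = 8 from the double-bond units + 0 from the CH(+) atom = 8.
With 8 = 4·2 π electrons, Hückel's rule classifies the planar ring as antiaromatic.

Antiaromatic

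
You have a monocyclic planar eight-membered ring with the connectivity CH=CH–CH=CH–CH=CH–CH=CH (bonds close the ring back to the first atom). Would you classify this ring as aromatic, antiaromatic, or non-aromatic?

Antiaromatic

Every ring atom contributes a p orbital perpendicular to the ring (every atom in a ring double bond is sp² and brings one electron to the p orbital), so the π system is cyclic and fully conjugated.
Counting π electrons: 4 × 2 = 8 from the 4 double-bond units.
With 8 = 4·2 π electrons, Hückel's rule classifies the planar ring as antiaromatic.
(This ring is cyclooctatetraene.)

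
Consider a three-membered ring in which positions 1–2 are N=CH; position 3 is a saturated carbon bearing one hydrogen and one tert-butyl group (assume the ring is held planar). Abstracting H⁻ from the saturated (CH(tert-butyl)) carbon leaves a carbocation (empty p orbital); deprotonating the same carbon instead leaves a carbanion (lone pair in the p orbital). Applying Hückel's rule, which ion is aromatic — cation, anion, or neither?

The cation

Both ions have a continuous loop of p orbitals — each ring atom is sp².
Cation: 1 × 2 + 0 = 2 π electrons → 4(0)+2, aromatic.
Anion: 1 × 2 + 2 = 4 π electrons → 4(1), antiaromatic.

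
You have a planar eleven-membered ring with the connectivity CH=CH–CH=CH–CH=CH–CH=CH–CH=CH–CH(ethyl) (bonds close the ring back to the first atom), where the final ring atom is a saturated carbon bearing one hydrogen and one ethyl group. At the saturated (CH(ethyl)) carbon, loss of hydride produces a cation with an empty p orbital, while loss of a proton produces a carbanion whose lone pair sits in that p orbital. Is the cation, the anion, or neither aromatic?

Both ions have a continuous loop of p orbitals — each ring atom is sp².
Cation: 5 × 2 + 0 = 10 π electrons → 4(2)+2, aromatic.
Anion: 5 × 2 + 2 = 12 π electrons → 4(3), antiaromatic.

The cation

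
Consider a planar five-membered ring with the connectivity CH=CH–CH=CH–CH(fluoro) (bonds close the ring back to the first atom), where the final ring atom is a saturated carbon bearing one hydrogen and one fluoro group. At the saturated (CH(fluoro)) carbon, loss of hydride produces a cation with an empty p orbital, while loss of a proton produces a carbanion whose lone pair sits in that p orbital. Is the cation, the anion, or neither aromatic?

The anion

In either ion the ring is fully conjugated: every atom, including the new sp² carbon, supplies a p orbital.
Cation: 2 × 2 + 0 = 4 π electrons → 4(1), antiaromatic.
Anion: 2 × 2 + 2 = 6 π electrons → 4(1)+2, aromatic.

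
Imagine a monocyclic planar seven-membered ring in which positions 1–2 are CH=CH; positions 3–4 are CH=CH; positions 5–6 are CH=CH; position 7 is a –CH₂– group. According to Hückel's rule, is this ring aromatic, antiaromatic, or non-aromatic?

Non-aromatic

Because the tetrahedral CH₂ carbon is sp³ and has no p orbital in the ring π system at the CH2 position, the π system cannot extend all the way around the ring.
A ring that is not fully conjugated cannot be aromatic or antiaromatic regardless of its π-electron count.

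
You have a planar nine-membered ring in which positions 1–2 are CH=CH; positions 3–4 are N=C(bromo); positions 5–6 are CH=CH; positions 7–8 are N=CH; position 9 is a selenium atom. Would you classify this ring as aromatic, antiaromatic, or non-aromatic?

Aromatic

Check conjugation: each doubly-bonded ring atom is sp² with one p-orbital electron; each sp² =N– keeps its lone pair in-plane and puts one electron into the π system; the selenium donates one lone pair from its p orbital — every position has a p orbital, so the cyclic π system is continuous.
Tallying contributions gives 4 × 2 = 8 from the double-bond units + 2 from the Se atom = 10.
10 = 4(2) + 2, which satisfies Hückel's 4n+2 rule.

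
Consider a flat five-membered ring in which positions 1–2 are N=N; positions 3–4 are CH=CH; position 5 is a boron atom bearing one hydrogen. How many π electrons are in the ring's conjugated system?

4

The p orbitals form a continuous loop: the double-bond atoms are sp², each contributing one p electron; the doubly-bonded nitrogens are pyridine-type — their lone pairs lie in the ring plane, leaving one electron in the p orbital; the boron has an empty p orbital. The ring is fully conjugated.
Counting π electrons: 2 × 2 = 4 from the double-bond units + 0 from the BH atom = 4.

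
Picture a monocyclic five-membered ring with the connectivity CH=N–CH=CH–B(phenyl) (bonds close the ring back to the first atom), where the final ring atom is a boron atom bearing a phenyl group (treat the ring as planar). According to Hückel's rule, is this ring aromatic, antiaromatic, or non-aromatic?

All ring atoms are sp² and supply a p orbital to the ring (every atom in a ring double bond is sp² and brings one electron to the p orbital; each =N– nitrogen is pyridine-type (lone pair in the sp² plane, one electron in the p orbital); the boron has an empty p orbital); the conjugation is uninterrupted.
π-electron count: 2 × 2 = 4 from the double-bond units + 0 from the B(phenyl) atom = 4.
A 4n π count (4, n = 1) in a planar conjugated ring means antiaromatic.

Antiaromatic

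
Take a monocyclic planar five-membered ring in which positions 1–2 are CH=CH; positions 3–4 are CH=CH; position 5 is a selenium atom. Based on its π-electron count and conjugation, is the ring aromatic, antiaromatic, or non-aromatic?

Every ring atom contributes a p orbital perpendicular to the ring (every atom in a ring double bond is sp² and brings one electron to the p orbital; the selenium donates one lone pair from its p orbital), so the π system is cyclic and fully conjugated.
Counting π electrons: 2 × 2 = 4 from the double-bond units + 2 from the Se atom = 6.
6 = 4(1) + 2, which satisfies Hückel's 4n+2 rule.
This is selenophene.

Aromatic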